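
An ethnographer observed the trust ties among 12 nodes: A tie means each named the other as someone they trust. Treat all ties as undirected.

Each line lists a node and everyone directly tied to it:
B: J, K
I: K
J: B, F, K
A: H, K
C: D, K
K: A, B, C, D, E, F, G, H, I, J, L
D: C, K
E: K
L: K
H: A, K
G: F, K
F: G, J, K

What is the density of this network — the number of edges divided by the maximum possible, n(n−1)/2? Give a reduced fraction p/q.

There are 16 edges and 12 nodes, so the maximum possible is C(12,2) = 66.
Density = 16/66 = 8/33.

8/33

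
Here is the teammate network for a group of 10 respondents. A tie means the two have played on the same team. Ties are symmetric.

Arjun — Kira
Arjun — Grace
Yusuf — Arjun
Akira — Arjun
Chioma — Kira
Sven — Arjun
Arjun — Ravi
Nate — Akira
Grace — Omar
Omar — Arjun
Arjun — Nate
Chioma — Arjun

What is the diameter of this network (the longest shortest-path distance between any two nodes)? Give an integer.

2

Eccentricity of each node (its greatest distance to any other): Akira:2, Arjun:1, Chioma:2, Grace:2, Kira:2, Nate:2, Omar:2, Ravi:2, Sven:2, Yusuf:2.
The maximum eccentricity is 2, realized for instance by the pair Sven–Kira via Sven – Arjun – Kira. So the diameter is 2.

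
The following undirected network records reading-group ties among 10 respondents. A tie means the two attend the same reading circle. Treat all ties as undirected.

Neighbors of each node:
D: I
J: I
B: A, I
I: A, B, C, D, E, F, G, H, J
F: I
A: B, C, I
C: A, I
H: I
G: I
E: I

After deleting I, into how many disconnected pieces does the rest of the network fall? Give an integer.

Without I, the remaining ties split the others into: {D}; {A, B, C}; {H}; {F}; {J}; {E}; {G}.
That's 7 separate components.

7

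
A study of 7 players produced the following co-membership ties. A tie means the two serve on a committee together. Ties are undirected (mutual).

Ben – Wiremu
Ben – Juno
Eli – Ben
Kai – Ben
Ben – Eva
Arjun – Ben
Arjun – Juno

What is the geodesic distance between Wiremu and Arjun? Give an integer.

2

One shortest route is Wiremu – Ben – Arjun, which uses 2 edges, and Wiremu and Arjun are not directly tied, so nothing shorter exists. So d(Wiremu,Arjun) = 2.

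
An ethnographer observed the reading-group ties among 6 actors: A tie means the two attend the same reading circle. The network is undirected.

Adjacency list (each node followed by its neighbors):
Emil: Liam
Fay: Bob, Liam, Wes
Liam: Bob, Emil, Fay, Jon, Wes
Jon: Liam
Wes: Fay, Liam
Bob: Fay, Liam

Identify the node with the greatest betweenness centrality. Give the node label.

Unnormalized betweenness of each node: Bob:0, Emil:0, Fay:1/2, Jon:0, Liam:15/2, Wes:0.
Liam has the largest value, 15/2, making it the main broker — the node through which the most shortest paths run.

Liam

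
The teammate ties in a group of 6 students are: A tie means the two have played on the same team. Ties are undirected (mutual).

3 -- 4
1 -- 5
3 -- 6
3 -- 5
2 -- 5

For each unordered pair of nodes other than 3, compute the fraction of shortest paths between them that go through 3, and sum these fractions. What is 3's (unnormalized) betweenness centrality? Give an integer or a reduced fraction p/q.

7

Pairs whose geodesics pass through 3 — 4–5: 1; 4–1: 1; 4–6: 1; 4–2: 1; 5–6: 1; 1–6: 1; 6–2: 1.
All other pairs contribute 0.
Summing the contributions gives betweenness(3) = 7.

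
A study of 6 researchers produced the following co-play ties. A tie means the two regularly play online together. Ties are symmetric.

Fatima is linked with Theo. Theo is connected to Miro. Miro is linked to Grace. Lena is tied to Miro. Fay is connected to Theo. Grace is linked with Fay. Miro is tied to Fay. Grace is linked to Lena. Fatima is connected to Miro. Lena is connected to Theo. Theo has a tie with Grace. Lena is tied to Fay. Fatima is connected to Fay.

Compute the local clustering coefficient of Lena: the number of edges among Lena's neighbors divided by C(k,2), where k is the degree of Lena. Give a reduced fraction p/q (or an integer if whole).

Lena's neighbors: Fay, Grace, Miro, and Theo (k = 4).
Possible neighbor pairs: C(4,2) = 6. Edges among them: Fay–Grace, Fay–Miro, Fay–Theo, Grace–Miro, Grace–Theo, Miro–Theo → e = 6.
Clustering(Lena) = 6/6 = 1.

1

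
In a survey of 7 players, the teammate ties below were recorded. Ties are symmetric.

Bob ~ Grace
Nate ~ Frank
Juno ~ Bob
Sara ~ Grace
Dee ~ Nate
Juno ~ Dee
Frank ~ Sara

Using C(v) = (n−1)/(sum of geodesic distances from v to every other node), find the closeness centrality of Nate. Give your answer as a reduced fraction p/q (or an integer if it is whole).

Distances from Nate: Bob:3, Dee:1, Frank:1, Grace:3, Juno:2, Sara:2. Sum = 12.
n = 7, so closeness = 6/12 = 1/2.

1/2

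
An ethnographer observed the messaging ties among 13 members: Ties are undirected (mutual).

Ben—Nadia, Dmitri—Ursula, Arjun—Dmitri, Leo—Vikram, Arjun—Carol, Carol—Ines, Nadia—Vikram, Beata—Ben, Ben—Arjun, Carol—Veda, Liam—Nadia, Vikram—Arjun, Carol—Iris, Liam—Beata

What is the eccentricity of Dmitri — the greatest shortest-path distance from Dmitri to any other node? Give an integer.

4

Distances from Dmitri: Arjun:1, Beata:3, Ben:2, Carol:2, Ines:3, Iris:3, Leo:3, Liam:4, Nadia:3, Ursula:1, Veda:3, Vikram:2.
The largest is 4 (to Liam), so the eccentricity of Dmitri is 4.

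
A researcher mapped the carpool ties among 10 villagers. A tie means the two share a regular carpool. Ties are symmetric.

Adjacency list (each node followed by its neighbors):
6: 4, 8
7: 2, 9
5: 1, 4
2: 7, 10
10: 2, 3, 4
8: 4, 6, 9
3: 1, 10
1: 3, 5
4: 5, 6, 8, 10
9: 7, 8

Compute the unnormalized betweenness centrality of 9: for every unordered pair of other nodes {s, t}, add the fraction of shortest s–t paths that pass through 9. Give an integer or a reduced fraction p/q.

Pairs whose geodesics pass through 9 — 7–5: 1/2; 7–4: 1/2; 7–6: 1; 7–8: 1; 2–8: 1/2.
All other pairs contribute 0.
Summing the contributions gives betweenness(9) = 7/2.

7/2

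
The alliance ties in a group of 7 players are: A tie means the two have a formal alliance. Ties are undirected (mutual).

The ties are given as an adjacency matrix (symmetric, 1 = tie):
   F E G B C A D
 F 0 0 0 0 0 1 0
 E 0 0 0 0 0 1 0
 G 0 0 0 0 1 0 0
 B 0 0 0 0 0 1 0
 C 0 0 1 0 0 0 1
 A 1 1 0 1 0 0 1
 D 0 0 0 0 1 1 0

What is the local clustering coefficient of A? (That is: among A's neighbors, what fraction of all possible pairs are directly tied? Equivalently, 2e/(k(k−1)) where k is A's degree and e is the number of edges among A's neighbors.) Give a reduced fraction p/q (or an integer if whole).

A's neighbors: B, D, E, and F (k = 4).
Possible neighbor pairs: C(4,2) = 6. Edges among them: none → e = 0.
Clustering(A) = 0/6 = 0.

0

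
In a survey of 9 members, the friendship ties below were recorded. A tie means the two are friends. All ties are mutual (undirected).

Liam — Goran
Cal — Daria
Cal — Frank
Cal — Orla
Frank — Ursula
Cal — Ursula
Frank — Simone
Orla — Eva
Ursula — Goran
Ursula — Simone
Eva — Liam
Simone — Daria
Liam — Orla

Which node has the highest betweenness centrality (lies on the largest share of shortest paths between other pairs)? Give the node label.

Unnormalized betweenness of each node: Cal:41/4, Daria:11/12, Eva:0, Frank:11/12, Goran:13/4, Liam:11/4, Orla:27/4, Simone:3/2, Ursula:20/3.
Cal has the largest value, 41/4, making it the main broker — the node through which the most shortest paths run.

Cal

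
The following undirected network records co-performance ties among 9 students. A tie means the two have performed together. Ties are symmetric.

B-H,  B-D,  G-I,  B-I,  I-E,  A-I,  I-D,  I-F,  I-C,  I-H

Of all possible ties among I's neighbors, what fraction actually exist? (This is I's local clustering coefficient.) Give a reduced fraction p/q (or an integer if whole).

I's neighbors: A, B, C, D, E, F, G, and H (k = 8).
Possible neighbor pairs: C(8,2) = 28. Edges among them: B–D, B–H → e = 2.
Clustering(I) = 2/28 = 1/14.

1/14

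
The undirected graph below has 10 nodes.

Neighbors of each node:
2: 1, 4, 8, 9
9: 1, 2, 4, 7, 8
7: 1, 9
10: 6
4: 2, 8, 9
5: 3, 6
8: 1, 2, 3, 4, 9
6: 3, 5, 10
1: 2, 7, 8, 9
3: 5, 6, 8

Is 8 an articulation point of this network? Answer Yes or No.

Removing 8 leaves {3, 5, 6, and 10} with no path to {1, 2, 4, 7, and 9}, so the network splits into 2 components. 8 is a cut vertex.

Yes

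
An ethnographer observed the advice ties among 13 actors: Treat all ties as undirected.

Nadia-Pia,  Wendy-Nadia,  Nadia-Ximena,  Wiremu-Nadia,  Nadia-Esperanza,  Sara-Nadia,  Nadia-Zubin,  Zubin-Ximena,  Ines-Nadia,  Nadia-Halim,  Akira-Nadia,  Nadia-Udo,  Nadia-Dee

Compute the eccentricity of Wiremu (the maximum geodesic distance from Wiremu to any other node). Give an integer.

Distances from Wiremu: Akira:2, Dee:2, Esperanza:2, Halim:2, Ines:2, Nadia:1, Pia:2, Sara:2, Udo:2, Wendy:2, Ximena:2, Zubin:2.
The largest is 2 (to Dee, Ines, Halim, Wendy, Zubin, Ximena, Pia, Udo, Sara, Esperanza, and Akira), so the eccentricity of Wiremu is 2.

2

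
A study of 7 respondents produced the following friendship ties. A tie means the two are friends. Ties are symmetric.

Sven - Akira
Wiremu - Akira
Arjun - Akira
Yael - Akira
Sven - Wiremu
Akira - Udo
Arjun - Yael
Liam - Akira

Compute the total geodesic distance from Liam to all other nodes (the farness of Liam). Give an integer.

11

Distances from Liam: Akira:1, Arjun:2, Sven:2, Udo:2, Wiremu:2, Yael:2.
Sum = 1 + 2 + 2 + 2 + 2 + 2 = 11.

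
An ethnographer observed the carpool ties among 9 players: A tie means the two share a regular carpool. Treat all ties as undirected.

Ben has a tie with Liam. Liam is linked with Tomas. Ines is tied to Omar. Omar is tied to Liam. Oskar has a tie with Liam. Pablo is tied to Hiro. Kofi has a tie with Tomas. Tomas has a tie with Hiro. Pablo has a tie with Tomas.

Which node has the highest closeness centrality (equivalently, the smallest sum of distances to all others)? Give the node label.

Farness (sum of distances to all others) for each node — Ben:19, Hiro:19, Ines:24, Kofi:20, Liam:12, Omar:17, Oskar:19, Pablo:19, Tomas:13.
The smallest farness is 12, for Liam, so Liam has the highest closeness.

Liam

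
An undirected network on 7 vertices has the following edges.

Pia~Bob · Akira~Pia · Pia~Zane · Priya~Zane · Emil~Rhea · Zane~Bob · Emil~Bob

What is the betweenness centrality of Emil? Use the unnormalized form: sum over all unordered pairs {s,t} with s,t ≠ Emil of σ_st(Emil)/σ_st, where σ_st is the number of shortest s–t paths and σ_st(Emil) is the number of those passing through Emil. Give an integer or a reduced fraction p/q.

Pairs whose geodesics pass through Emil — Akira–Rhea: 1; Bob–Rhea: 1; Zane–Rhea: 1; Priya–Rhea: 1; Pia–Rhea: 1.
All other pairs contribute 0.
Summing the contributions gives betweenness(Emil) = 5.

5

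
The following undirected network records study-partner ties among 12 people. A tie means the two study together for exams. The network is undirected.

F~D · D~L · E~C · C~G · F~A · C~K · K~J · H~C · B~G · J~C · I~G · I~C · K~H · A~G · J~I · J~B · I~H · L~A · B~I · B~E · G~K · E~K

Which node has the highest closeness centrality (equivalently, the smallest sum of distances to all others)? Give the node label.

G

Farness (sum of distances to all others) for each node — A:22, B:22, C:20, D:38, E:27, F:30, G:18, H:27, I:21, J:26, K:21, L:30.
The smallest farness is 18, for G, so G has the highest closeness.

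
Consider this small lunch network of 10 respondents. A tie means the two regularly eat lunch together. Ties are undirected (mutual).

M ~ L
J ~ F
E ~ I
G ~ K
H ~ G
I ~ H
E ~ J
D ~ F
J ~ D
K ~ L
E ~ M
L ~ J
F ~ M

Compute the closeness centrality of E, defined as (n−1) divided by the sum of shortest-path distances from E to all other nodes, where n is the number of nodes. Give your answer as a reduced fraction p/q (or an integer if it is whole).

9/17

Distances from E: D:2, F:2, G:3, H:2, I:1, J:1, K:3, L:2, M:1. Sum = 17.
n = 10, so closeness = 9/17.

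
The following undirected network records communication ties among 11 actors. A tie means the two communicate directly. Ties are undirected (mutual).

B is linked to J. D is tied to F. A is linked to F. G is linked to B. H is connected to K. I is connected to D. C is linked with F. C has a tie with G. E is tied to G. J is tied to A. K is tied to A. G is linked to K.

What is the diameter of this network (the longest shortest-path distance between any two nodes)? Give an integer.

Eccentricity of each node (its greatest distance to any other): A:3, B:5, C:3, D:4, E:5, F:3, G:4, H:5, I:5, J:4, K:4.
The maximum eccentricity is 5, realized for instance by the pair E–I via E – G – C – F – D – I. So the diameter is 5.

5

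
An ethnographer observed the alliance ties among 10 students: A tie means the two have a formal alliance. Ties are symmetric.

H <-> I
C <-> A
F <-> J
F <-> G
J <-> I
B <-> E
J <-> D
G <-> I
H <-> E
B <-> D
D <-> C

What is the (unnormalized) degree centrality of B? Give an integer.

2

B is directly tied to D and E. That is 2 neighbors, so the degree of B is 2.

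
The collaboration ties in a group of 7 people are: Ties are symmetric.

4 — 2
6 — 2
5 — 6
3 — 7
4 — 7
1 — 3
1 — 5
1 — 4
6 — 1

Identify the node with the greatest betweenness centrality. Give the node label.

Unnormalized betweenness of each node: 1:19/3, 2:5/6, 3:4/3, 4:23/6, 5:0, 6:11/6, 7:5/6.
1 has the largest value, 19/3, making it the main broker — the node through which the most shortest paths run.

1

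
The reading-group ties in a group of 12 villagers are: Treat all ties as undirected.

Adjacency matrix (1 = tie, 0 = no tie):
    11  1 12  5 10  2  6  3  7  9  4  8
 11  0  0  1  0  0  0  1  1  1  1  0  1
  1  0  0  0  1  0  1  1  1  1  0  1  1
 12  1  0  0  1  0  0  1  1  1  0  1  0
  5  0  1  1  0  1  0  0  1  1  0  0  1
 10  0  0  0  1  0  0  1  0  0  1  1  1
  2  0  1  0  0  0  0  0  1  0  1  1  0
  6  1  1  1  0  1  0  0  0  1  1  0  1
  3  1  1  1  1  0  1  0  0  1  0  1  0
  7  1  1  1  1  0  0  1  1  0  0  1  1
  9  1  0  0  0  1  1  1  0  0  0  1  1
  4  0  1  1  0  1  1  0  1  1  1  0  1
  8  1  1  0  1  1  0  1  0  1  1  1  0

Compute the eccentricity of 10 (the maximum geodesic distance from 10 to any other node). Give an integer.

Distances from 10: 1:2, 2:2, 3:2, 4:1, 5:1, 6:1, 7:2, 8:1, 9:1, 11:2, 12:2.
The largest is 2 (to 1, 12, 3, 7, 11, and 2), so the eccentricity of 10 is 2.

2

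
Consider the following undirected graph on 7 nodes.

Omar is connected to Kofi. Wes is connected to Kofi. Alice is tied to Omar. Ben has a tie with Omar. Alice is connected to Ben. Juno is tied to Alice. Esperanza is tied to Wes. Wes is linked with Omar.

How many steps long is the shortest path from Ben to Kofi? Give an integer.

2

One shortest route is Ben – Omar – Kofi, which uses 2 edges, and Ben and Kofi are not directly tied, so nothing shorter exists. So d(Ben,Kofi) = 2.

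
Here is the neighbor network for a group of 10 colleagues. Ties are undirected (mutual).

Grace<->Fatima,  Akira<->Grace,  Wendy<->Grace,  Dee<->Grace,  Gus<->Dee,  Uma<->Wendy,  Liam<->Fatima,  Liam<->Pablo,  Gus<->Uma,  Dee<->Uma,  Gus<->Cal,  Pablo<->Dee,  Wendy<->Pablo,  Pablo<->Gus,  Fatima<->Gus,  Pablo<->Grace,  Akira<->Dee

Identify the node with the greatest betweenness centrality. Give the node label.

Unnormalized betweenness of each node: Akira:0, Cal:0, Dee:67/12, Fatima:11/4, Grace:16/3, Gus:32/3, Liam:1/3, Pablo:83/12, Uma:4/3, Wendy:13/12.
Gus has the largest value, 32/3, making it the main broker — the node through which the most shortest paths run.

Gus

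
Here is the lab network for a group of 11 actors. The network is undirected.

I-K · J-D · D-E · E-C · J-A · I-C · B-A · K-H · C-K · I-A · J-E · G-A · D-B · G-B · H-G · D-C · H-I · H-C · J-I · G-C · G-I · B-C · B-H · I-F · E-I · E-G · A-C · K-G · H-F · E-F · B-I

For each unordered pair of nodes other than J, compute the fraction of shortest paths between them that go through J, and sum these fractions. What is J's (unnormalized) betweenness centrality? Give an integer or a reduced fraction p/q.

Pairs whose geodesics pass through J — I–D: 1/4; E–A: 1/4; A–D: 1/3.
All other pairs contribute 0.
Summing the contributions gives betweenness(J) = 5/6.

5/6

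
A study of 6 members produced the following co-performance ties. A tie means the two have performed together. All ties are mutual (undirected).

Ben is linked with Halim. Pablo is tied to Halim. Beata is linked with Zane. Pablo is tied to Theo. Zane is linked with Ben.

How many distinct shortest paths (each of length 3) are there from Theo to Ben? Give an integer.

1

The shortest distance is 3, and the only length-3 path is Theo–Pablo–Halim–Ben. So there is exactly 1 shortest path.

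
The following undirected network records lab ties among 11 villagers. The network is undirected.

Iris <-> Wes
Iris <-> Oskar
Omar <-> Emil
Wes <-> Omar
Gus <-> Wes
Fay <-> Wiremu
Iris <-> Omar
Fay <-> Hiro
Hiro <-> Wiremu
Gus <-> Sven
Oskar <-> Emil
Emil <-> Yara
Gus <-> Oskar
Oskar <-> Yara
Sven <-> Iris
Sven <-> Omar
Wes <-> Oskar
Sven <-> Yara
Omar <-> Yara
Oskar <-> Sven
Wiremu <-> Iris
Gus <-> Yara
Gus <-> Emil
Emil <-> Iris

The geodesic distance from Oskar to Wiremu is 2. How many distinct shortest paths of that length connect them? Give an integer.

The shortest distance is 2, and the only length-2 path is Oskar–Iris–Wiremu. So there is exactly 1 shortest path.

1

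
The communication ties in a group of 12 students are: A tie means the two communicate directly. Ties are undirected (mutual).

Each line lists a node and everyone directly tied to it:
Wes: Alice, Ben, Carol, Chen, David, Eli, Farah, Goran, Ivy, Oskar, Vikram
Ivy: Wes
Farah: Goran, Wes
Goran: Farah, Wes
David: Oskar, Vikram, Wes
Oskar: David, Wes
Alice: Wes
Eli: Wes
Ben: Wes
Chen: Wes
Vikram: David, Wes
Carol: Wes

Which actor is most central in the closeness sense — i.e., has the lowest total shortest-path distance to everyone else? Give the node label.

Wes

Farness (sum of distances to all others) for each node — Alice:21, Ben:21, Carol:21, Chen:21, David:19, Eli:21, Farah:20, Goran:20, Ivy:21, Oskar:20, Vikram:20, Wes:11.
The smallest farness is 11, for Wes, so Wes has the highest closeness.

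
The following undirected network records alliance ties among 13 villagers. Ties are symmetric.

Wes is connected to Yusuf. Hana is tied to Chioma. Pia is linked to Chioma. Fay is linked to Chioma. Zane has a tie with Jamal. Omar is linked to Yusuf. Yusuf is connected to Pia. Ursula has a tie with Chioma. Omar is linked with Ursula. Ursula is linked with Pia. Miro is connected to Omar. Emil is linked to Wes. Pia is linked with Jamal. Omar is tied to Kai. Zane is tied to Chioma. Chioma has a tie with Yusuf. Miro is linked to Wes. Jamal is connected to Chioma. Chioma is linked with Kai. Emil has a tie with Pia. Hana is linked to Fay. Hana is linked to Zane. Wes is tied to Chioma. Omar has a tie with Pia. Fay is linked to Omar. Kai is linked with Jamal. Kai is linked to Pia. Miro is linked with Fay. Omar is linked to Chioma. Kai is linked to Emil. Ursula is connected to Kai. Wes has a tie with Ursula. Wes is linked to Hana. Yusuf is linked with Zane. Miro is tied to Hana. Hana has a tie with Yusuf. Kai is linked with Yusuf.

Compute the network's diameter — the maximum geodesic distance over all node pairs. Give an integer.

Eccentricity of each node (its greatest distance to any other): Chioma:2, Emil:3, Fay:3, Hana:2, Jamal:3, Kai:2, Miro:3, Omar:2, Pia:2, Ursula:2, Wes:2, Yusuf:2, Zane:3.
The maximum eccentricity is 3, realized for instance by the pair Miro–Jamal via Miro – Omar – Pia – Jamal. So the diameter is 3.

3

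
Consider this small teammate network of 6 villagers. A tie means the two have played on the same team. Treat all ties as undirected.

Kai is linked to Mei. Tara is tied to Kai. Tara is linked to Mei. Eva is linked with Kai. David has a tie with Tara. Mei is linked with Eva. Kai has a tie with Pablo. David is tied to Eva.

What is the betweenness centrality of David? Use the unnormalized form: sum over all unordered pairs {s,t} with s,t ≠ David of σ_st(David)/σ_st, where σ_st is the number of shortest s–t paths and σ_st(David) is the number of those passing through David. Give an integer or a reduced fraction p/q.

1/3

Pairs whose geodesics pass through David — Eva–Tara: 1/3.
All other pairs contribute 0.
Summing the contributions gives betweenness(David) = 1/3.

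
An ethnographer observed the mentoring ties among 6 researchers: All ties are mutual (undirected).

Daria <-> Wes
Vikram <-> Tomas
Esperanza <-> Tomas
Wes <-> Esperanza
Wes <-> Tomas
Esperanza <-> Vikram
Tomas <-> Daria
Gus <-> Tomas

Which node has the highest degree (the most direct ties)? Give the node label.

Degrees — Daria:2, Esperanza:3, Gus:1, Tomas:5, Vikram:2, Wes:3.
The maximum is 5, attained only by Tomas.

Tomas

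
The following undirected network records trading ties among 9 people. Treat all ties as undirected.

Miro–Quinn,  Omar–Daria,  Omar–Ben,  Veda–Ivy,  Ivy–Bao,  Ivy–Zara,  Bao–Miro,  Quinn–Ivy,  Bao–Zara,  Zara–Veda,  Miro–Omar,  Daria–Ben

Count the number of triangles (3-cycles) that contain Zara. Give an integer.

2

Zara's neighbors: Bao, Ivy, and Veda.
Neighbor pairs that are themselves tied: Zara–Bao–Ivy; Zara–Ivy–Veda. Each forms one triangle with Zara, for 2 in total.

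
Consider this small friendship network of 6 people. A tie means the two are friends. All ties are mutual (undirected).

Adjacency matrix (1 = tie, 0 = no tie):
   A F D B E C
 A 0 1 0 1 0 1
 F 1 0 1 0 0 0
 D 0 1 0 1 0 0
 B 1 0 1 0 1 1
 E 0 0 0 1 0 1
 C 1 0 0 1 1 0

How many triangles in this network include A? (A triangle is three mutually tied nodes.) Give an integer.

A's neighbors: B, C, and F.
Neighbor pairs that are themselves tied: A–B–C. Each forms one triangle with A, for 1 in total.

1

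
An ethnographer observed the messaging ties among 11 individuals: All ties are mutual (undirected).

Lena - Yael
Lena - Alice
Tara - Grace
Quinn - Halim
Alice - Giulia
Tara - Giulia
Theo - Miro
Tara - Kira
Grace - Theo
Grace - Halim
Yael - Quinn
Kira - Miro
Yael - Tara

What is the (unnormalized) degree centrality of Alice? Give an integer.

Alice is directly tied to Giulia and Lena. That is 2 neighbors, so the degree of Alice is 2.

2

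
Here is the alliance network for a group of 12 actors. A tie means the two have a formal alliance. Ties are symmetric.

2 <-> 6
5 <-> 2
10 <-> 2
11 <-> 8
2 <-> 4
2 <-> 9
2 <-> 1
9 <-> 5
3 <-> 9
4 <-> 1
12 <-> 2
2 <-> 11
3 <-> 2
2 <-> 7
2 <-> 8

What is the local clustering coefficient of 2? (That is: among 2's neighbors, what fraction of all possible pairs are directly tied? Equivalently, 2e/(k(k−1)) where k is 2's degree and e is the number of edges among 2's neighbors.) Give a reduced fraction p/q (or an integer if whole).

2's neighbors: 1, 3, 4, 5, 6, 7, 8, 9, 10, 11, and 12 (k = 11).
Possible neighbor pairs: C(11,2) = 55. Edges among them: 1–4, 3–9, 5–9, 8–11 → e = 4.
Clustering(2) = 4/55.

4/55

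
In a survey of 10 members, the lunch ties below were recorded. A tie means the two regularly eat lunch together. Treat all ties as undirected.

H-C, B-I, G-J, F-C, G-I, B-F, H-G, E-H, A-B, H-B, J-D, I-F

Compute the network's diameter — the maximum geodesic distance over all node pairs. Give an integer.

5

Eccentricity of each node (its greatest distance to any other): A:5, B:4, C:4, D:5, E:4, F:4, G:3, H:3, I:3, J:4.
The maximum eccentricity is 5, realized for instance by the pair A–D via A – B – I – G – J – D. So the diameter is 5.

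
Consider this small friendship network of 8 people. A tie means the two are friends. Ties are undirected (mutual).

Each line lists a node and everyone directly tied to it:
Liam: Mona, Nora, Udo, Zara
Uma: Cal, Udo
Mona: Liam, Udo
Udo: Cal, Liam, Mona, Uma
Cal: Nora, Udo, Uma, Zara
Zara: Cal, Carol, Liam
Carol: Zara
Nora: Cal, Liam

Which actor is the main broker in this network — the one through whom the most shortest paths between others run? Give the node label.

Zara

Unnormalized betweenness of each node: Cal:11/2, Carol:0, Liam:11/2, Mona:0, Nora:1/3, Udo:10/3, Uma:0, Zara:19/3.
Zara has the largest value, 19/3, making it the main broker — the node through which the most shortest paths run.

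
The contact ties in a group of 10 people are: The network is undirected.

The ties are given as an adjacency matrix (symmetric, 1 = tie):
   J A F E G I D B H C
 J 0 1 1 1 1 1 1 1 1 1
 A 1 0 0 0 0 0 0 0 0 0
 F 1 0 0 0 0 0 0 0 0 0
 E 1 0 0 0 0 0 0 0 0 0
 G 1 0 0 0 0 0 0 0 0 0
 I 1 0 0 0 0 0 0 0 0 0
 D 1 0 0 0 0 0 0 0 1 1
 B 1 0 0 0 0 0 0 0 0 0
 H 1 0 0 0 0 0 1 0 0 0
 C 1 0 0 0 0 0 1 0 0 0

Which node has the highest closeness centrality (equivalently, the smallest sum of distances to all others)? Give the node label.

Farness (sum of distances to all others) for each node — A:17, B:17, C:16, D:15, E:17, F:17, G:17, H:16, I:17, J:9.
The smallest farness is 9, for J, so J has the highest closeness.

J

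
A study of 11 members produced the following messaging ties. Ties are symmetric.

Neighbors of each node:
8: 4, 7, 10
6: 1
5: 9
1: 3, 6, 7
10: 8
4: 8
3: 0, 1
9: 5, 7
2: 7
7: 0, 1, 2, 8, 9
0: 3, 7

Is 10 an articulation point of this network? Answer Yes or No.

No

Even without 10, every remaining node can still reach every other (the residual graph is connected), so 10 is not a cut vertex.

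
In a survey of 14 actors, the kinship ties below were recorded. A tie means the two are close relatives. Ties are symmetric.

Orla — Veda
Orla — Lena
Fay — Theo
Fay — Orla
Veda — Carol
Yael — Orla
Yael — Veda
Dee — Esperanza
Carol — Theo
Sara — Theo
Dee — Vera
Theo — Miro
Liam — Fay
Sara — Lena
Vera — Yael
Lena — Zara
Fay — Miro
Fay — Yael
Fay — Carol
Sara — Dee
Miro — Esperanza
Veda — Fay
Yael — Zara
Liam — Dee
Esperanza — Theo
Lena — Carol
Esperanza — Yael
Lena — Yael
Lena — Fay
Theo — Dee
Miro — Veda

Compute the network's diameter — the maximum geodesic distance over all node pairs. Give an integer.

Eccentricity of each node (its greatest distance to any other): Carol:3, Dee:3, Esperanza:2, Fay:2, Lena:2, Liam:3, Miro:3, Orla:3, Sara:3, Theo:3, Veda:3, Vera:3, Yael:2, Zara:3.
The maximum eccentricity is 3, realized for instance by the pair Dee–Veda via Dee – Theo – Fay – Veda. So the diameter is 3.

3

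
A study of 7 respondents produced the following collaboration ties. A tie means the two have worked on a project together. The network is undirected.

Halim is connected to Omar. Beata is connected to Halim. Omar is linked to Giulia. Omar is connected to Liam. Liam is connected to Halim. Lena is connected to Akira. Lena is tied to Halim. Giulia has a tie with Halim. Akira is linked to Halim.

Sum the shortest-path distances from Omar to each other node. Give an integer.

Distances from Omar: Akira:2, Beata:2, Giulia:1, Halim:1, Lena:2, Liam:1.
Sum = 2 + 2 + 1 + 1 + 2 + 1 = 9.

9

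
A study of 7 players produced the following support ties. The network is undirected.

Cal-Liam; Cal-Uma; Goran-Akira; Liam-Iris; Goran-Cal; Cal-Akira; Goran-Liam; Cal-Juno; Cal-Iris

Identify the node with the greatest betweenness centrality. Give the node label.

Cal

Unnormalized betweenness of each node: Akira:0, Cal:11, Goran:1/2, Iris:0, Juno:0, Liam:1/2, Uma:0.
Cal has the largest value, 11, making it the main broker — the node through which the most shortest paths run.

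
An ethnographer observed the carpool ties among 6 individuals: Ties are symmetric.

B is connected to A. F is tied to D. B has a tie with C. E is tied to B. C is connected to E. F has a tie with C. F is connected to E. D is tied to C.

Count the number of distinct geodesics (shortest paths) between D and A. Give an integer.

The shortest distance is 3, and the only length-3 path is D–C–B–A. So there is exactly 1 shortest path.

1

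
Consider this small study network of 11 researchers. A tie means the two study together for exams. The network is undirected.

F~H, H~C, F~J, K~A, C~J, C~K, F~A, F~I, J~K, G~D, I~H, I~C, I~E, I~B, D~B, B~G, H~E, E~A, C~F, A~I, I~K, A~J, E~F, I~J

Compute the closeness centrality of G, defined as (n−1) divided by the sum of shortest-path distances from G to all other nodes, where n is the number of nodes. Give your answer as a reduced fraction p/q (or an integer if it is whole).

2/5

Distances from G: A:3, B:1, C:3, D:1, E:3, F:3, H:3, I:2, J:3, K:3. Sum = 25.
n = 11, so closeness = 10/25 = 2/5.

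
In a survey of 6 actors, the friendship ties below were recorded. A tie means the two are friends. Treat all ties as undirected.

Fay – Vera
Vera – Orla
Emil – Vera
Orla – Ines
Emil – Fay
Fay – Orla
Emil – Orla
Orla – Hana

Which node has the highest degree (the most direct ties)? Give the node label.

Orla

Degrees — Emil:3, Fay:3, Hana:1, Ines:1, Orla:5, Vera:3.
The maximum is 5, attained only by Orla.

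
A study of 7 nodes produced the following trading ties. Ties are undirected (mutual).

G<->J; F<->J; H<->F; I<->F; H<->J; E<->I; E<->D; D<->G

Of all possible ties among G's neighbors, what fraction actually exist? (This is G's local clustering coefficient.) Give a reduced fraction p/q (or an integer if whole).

0

G's neighbors: D and J (k = 2).
Possible neighbor pairs: C(2,2) = 1. Edges among them: none → e = 0.
Clustering(G) = 0/1.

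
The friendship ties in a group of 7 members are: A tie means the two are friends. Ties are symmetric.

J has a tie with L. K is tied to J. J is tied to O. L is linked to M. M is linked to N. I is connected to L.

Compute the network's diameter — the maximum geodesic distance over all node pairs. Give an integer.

4

Eccentricity of each node (its greatest distance to any other): I:3, J:3, K:4, L:2, M:3, N:4, O:4.
The maximum eccentricity is 4, realized for instance by the pair O–N via O – J – L – M – N. So the diameter is 4.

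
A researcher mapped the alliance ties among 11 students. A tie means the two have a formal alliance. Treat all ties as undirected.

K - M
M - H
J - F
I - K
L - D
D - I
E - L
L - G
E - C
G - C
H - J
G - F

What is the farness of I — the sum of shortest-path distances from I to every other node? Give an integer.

27

Distances from I: C:4, D:1, E:3, F:4, G:3, H:3, J:4, K:1, L:2, M:2.
Sum = 4 + 1 + 3 + 4 + 3 + 3 + 4 + 1 + 2 + 2 = 27.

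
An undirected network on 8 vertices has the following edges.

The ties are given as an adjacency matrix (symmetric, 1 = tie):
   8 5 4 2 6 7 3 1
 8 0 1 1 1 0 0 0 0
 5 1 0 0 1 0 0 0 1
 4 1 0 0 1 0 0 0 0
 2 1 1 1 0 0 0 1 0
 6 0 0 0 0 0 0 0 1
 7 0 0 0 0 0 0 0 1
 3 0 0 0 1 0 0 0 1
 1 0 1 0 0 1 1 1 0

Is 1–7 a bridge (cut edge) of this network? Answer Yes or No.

Without the 1–7 edge there is no alternate route between 1 and 7, so the network disconnects. It is a bridge.

Yes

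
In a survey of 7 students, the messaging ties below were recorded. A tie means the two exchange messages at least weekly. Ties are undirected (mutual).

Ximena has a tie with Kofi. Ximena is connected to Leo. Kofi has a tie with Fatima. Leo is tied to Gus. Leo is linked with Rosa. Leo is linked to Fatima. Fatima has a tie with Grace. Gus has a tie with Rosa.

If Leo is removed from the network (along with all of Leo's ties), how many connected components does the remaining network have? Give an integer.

2

Without Leo, the remaining ties split the others into: {Gus, Rosa}; {Fatima, Grace, Kofi, Ximena}.
That's 2 separate components.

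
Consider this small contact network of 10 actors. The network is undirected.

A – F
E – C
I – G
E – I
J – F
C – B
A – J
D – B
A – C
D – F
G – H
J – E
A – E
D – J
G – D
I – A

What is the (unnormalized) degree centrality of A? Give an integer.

A is directly tied to C, E, F, I, and J. That is 5 neighbors, so the degree of A is 5.

5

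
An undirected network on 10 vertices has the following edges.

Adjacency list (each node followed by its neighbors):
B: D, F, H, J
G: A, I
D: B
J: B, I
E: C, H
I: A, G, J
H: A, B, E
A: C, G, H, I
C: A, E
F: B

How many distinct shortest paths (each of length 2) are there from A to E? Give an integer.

The shortest distance is 2. The length-2 paths are: A–H–E; A–C–E.
That gives 2 distinct shortest paths.

2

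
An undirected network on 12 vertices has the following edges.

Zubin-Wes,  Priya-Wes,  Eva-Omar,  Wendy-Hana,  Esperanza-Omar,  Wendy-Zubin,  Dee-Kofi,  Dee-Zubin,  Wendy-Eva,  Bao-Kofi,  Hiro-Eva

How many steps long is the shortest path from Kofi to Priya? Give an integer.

One shortest route is Kofi – Dee – Zubin – Wes – Priya, which uses 4 edges, and at distance 3 from Kofi we only reach {Wendy, Wes}, which does not include Priya. So d(Kofi,Priya) = 4.

4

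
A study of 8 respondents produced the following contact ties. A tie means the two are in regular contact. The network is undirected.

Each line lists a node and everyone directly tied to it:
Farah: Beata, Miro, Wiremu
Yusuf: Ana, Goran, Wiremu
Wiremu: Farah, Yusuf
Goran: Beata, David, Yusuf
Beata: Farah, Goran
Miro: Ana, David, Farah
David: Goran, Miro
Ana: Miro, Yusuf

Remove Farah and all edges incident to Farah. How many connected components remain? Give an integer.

1

Farah's neighbors (Beata, Miro, and Wiremu) remain reachable from one another through other ties, so the rest of the network stays in one piece.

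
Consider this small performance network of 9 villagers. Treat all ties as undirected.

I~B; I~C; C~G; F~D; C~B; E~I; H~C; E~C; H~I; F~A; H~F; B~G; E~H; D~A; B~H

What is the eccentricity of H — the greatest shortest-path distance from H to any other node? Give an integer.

2

Distances from H: A:2, B:1, C:1, D:2, E:1, F:1, G:2, I:1.
The largest is 2 (to D, A, and G), so the eccentricity of H is 2.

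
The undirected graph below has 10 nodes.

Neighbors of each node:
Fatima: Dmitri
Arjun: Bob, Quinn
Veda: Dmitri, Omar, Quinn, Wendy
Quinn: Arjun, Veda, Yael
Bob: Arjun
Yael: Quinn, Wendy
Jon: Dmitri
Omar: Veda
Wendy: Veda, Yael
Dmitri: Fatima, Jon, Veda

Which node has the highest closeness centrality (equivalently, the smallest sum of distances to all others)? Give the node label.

Veda

Farness (sum of distances to all others) for each node — Arjun:23, Bob:31, Dmitri:19, Fatima:27, Jon:27, Omar:23, Quinn:17, Veda:15, Wendy:21, Yael:23.
The smallest farness is 15, for Veda, so Veda has the highest closeness.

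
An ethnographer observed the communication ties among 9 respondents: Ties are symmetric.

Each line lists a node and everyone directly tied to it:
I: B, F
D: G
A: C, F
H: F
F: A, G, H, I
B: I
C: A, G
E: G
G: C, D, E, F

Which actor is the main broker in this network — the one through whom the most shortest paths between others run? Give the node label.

F

Unnormalized betweenness of each node: A:2, B:0, C:3/2, D:0, E:0, F:37/2, G:15, H:0, I:7.
F has the largest value, 37/2, making it the main broker — the node through which the most shortest paths run.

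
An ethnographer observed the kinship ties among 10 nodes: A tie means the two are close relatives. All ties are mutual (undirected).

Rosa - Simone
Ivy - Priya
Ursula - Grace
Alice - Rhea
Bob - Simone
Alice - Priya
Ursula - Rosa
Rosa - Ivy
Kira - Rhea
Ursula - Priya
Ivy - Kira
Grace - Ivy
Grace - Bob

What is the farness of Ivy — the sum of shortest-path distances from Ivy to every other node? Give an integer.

14

Distances from Ivy: Alice:2, Bob:2, Grace:1, Kira:1, Priya:1, Rhea:2, Rosa:1, Simone:2, Ursula:2.
Sum = 2 + 2 + 1 + 1 + 1 + 2 + 1 + 2 + 2 = 14.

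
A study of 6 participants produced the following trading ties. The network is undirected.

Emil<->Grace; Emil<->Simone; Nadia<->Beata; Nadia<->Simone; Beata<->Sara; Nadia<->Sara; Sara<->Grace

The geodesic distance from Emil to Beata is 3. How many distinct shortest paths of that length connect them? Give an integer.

2

The shortest distance is 3. The length-3 paths are: Emil–Grace–Sara–Beata; Emil–Simone–Nadia–Beata.
That gives 2 distinct shortest paths.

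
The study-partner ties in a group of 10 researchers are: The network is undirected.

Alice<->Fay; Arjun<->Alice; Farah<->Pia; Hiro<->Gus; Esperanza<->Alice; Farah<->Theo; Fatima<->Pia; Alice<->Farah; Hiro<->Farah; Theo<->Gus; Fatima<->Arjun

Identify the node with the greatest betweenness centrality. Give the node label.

Unnormalized betweenness of each node: Alice:19, Arjun:3, Esperanza:0, Farah:43/2, Fatima:1, Fay:0, Gus:1/2, Hiro:7/2, Pia:4, Theo:7/2.
Farah has the largest value, 43/2, making it the main broker — the node through which the most shortest paths run.

Farah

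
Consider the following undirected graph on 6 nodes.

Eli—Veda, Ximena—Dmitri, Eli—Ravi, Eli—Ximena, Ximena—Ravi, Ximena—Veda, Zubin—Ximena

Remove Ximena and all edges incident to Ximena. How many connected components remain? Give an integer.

Without Ximena, the remaining ties split the others into: {Eli, Ravi, Veda}; {Zubin}; {Dmitri}.
That's 3 separate components.

3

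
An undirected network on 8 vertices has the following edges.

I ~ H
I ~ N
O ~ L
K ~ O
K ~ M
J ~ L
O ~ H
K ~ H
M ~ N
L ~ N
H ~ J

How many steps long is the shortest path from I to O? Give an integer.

One shortest route is I – H – O, which uses 2 edges, and I and O are not directly tied, so nothing shorter exists. So d(I,O) = 2.

2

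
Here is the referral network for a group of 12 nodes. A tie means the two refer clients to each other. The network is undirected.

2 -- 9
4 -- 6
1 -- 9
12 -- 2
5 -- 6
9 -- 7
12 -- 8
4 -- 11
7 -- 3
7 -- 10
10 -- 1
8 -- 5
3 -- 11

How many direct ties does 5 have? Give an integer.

5 is directly tied to 6 and 8. That is 2 neighbors, so the degree of 5 is 2.

2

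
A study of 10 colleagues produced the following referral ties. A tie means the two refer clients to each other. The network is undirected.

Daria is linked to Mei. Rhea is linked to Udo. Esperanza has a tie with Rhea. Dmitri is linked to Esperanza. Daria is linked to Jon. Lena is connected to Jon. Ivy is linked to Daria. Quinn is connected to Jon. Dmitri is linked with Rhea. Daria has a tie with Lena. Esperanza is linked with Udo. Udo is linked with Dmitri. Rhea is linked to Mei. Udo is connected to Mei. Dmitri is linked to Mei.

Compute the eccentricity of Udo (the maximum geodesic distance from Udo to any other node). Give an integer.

Distances from Udo: Daria:2, Dmitri:1, Esperanza:1, Ivy:3, Jon:3, Lena:3, Mei:1, Quinn:4, Rhea:1.
The largest is 4 (to Quinn), so the eccentricity of Udo is 4.

4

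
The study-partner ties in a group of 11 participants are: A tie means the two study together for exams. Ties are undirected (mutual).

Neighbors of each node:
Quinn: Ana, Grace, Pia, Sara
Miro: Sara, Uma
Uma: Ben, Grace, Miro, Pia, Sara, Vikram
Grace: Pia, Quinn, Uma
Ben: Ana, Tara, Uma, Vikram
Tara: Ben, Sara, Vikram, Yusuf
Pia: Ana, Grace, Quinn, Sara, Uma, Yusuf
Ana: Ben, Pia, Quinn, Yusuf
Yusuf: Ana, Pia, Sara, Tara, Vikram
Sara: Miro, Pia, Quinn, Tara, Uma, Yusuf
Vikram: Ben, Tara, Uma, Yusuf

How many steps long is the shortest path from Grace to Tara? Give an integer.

One shortest route is Grace – Pia – Yusuf – Tara, which uses 3 edges, and at distance 2 from Grace we only reach {Ana, Ben, Miro, Sara, Vikram, Yusuf}, which does not include Tara. So d(Grace,Tara) = 3.

3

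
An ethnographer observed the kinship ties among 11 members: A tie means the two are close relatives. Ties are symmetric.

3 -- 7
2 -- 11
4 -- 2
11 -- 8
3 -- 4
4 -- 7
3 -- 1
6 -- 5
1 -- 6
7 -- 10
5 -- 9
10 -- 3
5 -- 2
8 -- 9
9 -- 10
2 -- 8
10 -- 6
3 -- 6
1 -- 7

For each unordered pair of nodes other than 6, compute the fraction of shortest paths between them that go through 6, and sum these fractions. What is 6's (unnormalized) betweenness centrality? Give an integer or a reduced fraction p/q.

Pairs whose geodesics pass through 6 — 1–2: 1/3; 1–9: 2/4; 1–10: 1/3; 1–5: 1; 1–11: 1/3; 1–8: 3/7; 3–5: 1; 7–5: 3/5; 2–10: 1/5; 10–5: 1/2.
All other pairs contribute 0.
Summing the contributions gives betweenness(6) = 183/35.

183/35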